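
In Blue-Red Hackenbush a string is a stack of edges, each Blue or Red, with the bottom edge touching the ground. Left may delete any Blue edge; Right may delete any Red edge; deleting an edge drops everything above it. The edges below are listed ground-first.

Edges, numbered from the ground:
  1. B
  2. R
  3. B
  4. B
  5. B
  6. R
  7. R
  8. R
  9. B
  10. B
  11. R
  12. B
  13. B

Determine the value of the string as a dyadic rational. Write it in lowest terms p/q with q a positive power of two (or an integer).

Build g(s[:k]) for k = 1..13, string s = B R B B B R R R B B R B B.
g_1 [B]  L=[0]  R=[∅]  = 1
g_2 [BR]  L=[0]  R=[1]  = 1/2
g_3 [BRB]  L=[0, 1/2]  R=[1]  = 3/4
g_4 [BRBB]  L=[0, 1/2, 3/4]  R=[1]  = 7/8
g_5 [BRBBB]  L=[0, 1/2, 3/4, 7/8]  R=[1]  = 15/16
g_6 [BRBBBR]  L=[0, 1/2, 3/4, 7/8]  R=[15/16, 1]  = 29/32
g_7 [BRBBBRR]  L=[0, 1/2, 3/4, 7/8]  R=[29/32, 15/16, 1]  = 57/64
g_8 [BRBBBRRR]  L=[0, 1/2, 3/4, 7/8]  R=[57/64, 29/32, 15/16, 1]  = 113/128
g_9 [BRBBBRRRB]  L=[0, 1/2, 3/4, 7/8, 113/128]  R=[57/64, 29/32, 15/16, 1]  = 227/256
g_10 [BRBBBRRRBB]  L=[0, 1/2, 3/4, 7/8, 113/128, 227/256]  R=[57/64, 29/32, 15/16, 1]  = 455/512
g_11 [BRBBBRRRBBR]  L=[0, 1/2, 3/4, 7/8, 113/128, 227/256]  R=[455/512, 57/64, 29/32, 15/16, 1]  = 909/1024
g_12 [BRBBBRRRBBRB]  L=[0, 1/2, 3/4, 7/8, 113/128, 227/256, 909/1024]  R=[455/512, 57/64, 29/32, 15/16, 1]  = 1819/2048
g_13 [BRBBBRRRBBRBB]  L=[0, 1/2, 3/4, 7/8, 113/128, 227/256, 909/1024, 1819/2048]  R=[455/512, 57/64, 29/32, 15/16, 1]  = 3639/4096

3639/4096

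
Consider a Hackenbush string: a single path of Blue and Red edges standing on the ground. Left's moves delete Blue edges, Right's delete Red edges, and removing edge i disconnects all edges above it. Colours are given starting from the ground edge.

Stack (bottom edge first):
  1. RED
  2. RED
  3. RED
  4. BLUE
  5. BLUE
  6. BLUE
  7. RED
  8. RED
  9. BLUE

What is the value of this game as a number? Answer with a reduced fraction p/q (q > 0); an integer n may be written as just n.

-141/64

Recurse on prefixes of the 9-edge string RED RED RED BLUE BLUE BLUE RED RED BLUE:
edge 1 of 9 (RED): { none | 0 } so -1
edge 2 of 9 (RED): { none | -1 0 } so -2
edge 3 of 9 (RED): { none | -2 -1 0 } so -3
edge 4 of 9 (BLUE): { -3 | -2 -1 0 } so -5/2
edge 5 of 9 (BLUE): { -3 -5/2 | -2 -1 0 } so -9/4
edge 6 of 9 (BLUE): { -3 -5/2 -9/4 | -2 -1 0 } so -17/8
edge 7 of 9 (RED): { -3 -5/2 -9/4 | -17/8 -2 -1 0 } so -35/16
edge 8 of 9 (RED): { -3 -5/2 -9/4 | -35/16 -17/8 -2 -1 0 } so -71/32
edge 9 of 9 (BLUE): { -3 -5/2 -9/4 -71/32 | -35/16 -17/8 -2 -1 0 } so -141/64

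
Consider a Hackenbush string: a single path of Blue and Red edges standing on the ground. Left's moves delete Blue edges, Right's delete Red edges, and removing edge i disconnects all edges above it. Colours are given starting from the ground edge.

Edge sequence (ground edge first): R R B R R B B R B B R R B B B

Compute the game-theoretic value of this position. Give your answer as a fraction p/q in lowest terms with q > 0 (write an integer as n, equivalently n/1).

-14641/8192

edge 1 of 15 (R): { — | 0 } so -1
edge 2 of 15 (R): { — | -1; 0 } so -2
edge 3 of 15 (B): { -2 | -1; 0 } so -3/2
edge 4 of 15 (R): { -2 | -3/2; -1; 0 } so -7/4
edge 5 of 15 (R): { -2 | -7/4; -3/2; -1; 0 } so -15/8
edge 6 of 15 (B): { -2; -15/8 | -7/4; -3/2; -1; 0 } so -29/16
edge 7 of 15 (B): { -2; -15/8; -29/16 | -7/4; -3/2; -1; 0 } so -57/32
edge 8 of 15 (R): { -2; -15/8; -29/16 | -57/32; -7/4; -3/2; -1; 0 } so -115/64
edge 9 of 15 (B): { -2; -15/8; -29/16; -115/64 | -57/32; -7/4; -3/2; -1; 0 } so -229/128
edge 10 of 15 (B): { -2; -15/8; -29/16; -115/64; -229/128 | -57/32; -7/4; -3/2; -1; 0 } so -457/256
edge 11 of 15 (R): { -2; -15/8; -29/16; -115/64; -229/128 | -457/256; -57/32; -7/4; -3/2; -1; 0 } so -915/512
edge 12 of 15 (R): { -2; -15/8; -29/16; -115/64; -229/128 | -915/512; -457/256; -57/32; -7/4; -3/2; -1; 0 } so -1831/1024
edge 13 of 15 (B): { -2; -15/8; -29/16; -115/64; -229/128; -1831/1024 | -915/512; -457/256; -57/32; -7/4; -3/2; -1; 0 } so -3661/2048
edge 14 of 15 (B): { -2; -15/8; -29/16; -115/64; -229/128; -1831/1024; -3661/2048 | -915/512; -457/256; -57/32; -7/4; -3/2; -1; 0 } so -7321/4096
edge 15 of 15 (B): { -2; -15/8; -29/16; -115/64; -229/128; -1831/1024; -3661/2048; -7321/4096 | -915/512; -457/256; -57/32; -7/4; -3/2; -1; 0 } so -14641/8192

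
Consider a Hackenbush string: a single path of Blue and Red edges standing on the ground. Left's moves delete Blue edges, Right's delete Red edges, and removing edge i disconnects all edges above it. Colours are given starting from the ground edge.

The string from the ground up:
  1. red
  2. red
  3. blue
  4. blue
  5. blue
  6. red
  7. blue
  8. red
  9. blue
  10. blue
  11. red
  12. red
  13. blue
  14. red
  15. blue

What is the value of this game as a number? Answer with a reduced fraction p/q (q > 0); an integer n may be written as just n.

-9525/8192

Prefix values for red red blue blue blue red blue red blue blue red red blue red blue via {L|R} + simplicity:
edge 1 of 15 (red): { none | 0 } => -1
edge 2 of 15 (red): { none | -1 0 } => -2
edge 3 of 15 (blue): { -2 | -1 0 } => -3/2
edge 4 of 15 (blue): { -2 -3/2 | -1 0 } => -5/4
edge 5 of 15 (blue): { -2 -3/2 -5/4 | -1 0 } => -9/8
edge 6 of 15 (red): { -2 -3/2 -5/4 | -9/8 -1 0 } => -19/16
edge 7 of 15 (blue): { -2 -3/2 -5/4 -19/16 | -9/8 -1 0 } => -37/32
edge 8 of 15 (red): { -2 -3/2 -5/4 -19/16 | -37/32 -9/8 -1 0 } => -75/64
edge 9 of 15 (blue): { -2 -3/2 -5/4 -19/16 -75/64 | -37/32 -9/8 -1 0 } => -149/128
edge 10 of 15 (blue): { -2 -3/2 -5/4 -19/16 -75/64 -149/128 | -37/32 -9/8 -1 0 } => -297/256
edge 11 of 15 (red): { -2 -3/2 -5/4 -19/16 -75/64 -149/128 | -297/256 -37/32 -9/8 -1 0 } => -595/512
edge 12 of 15 (red): { -2 -3/2 -5/4 -19/16 -75/64 -149/128 | -595/512 -297/256 -37/32 -9/8 -1 0 } => -1191/1024
edge 13 of 15 (blue): { -2 -3/2 -5/4 -19/16 -75/64 -149/128 -1191/1024 | -595/512 -297/256 -37/32 -9/8 -1 0 } => -2381/2048
edge 14 of 15 (red): { -2 -3/2 -5/4 -19/16 -75/64 -149/128 -1191/1024 | -2381/2048 -595/512 -297/256 -37/32 -9/8 -1 0 } => -4763/4096
edge 15 of 15 (blue): { -2 -3/2 -5/4 -19/16 -75/64 -149/128 -1191/1024 -4763/4096 | -2381/2048 -595/512 -297/256 -37/32 -9/8 -1 0 } => -9525/8192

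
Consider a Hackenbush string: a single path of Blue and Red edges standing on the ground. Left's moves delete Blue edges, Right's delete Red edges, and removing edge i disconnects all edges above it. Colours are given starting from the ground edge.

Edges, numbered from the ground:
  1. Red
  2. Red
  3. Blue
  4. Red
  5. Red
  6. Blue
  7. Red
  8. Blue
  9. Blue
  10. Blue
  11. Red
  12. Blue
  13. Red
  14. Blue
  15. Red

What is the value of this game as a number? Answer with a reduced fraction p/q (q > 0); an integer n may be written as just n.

1 of 15 · R · max L −∞ · min R 0 — -1
2 of 15 · RR · max L −∞ · min R -1 — -2
3 of 15 · RRB · max L -2 · min R -1 — -3/2
4 of 15 · RRBR · max L -2 · min R -3/2 — -7/4
5 of 15 · RRBRR · max L -2 · min R -7/4 — -15/8
6 of 15 · RRBRRB · max L -15/8 · min R -7/4 — -29/16
7 of 15 · RRBRRBR · max L -15/8 · min R -29/16 — -59/32
8 of 15 · RRBRRBRB · max L -59/32 · min R -29/16 — -117/64
9 of 15 · RRBRRBRBB · max L -117/64 · min R -29/16 — -233/128
10 of 15 · RRBRRBRBBB · max L -233/128 · min R -29/16 — -465/256
11 of 15 · RRBRRBRBBBR · max L -233/128 · min R -465/256 — -931/512
12 of 15 · RRBRRBRBBBRB · max L -931/512 · min R -465/256 — -1861/1024
13 of 15 · RRBRRBRBBBRBR · max L -931/512 · min R -1861/1024 — -3723/2048
14 of 15 · RRBRRBRBBBRBRB · max L -3723/2048 · min R -1861/1024 — -7445/4096
15 of 15 · RRBRRBRBBBRBRBR · max L -3723/2048 · min R -7445/4096 — -14891/8192

-14891/8192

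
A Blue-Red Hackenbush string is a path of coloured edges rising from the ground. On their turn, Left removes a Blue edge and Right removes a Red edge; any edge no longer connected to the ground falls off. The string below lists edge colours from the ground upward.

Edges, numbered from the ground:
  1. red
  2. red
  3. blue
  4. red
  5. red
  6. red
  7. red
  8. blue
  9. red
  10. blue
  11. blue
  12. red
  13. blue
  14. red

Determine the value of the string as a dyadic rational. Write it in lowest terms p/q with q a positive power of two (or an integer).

r: Left { (no moves) }, Right { 0 } so simplest -1
rr: Left { (no moves) }, Right { -1; 0 } so simplest -2
rrb: Left { -2 }, Right { -1; 0 } so simplest -3/2
rrbr: Left { -2 }, Right { -3/2; -1; 0 } so simplest -7/4
rrbrr: Left { -2 }, Right { -7/4; -3/2; -1; 0 } so simplest -15/8
rrbrrr: Left { -2 }, Right { -15/8; -7/4; -3/2; -1; 0 } so simplest -31/16
rrbrrrr: Left { -2 }, Right { -31/16; -15/8; -7/4; -3/2; -1; 0 } so simplest -63/32
rrbrrrrb: Left { -2; -63/32 }, Right { -31/16; -15/8; -7/4; -3/2; -1; 0 } so simplest -125/64
rrbrrrrbr: Left { -2; -63/32 }, Right { -125/64; -31/16; -15/8; -7/4; -3/2; -1; 0 } so simplest -251/128
rrbrrrrbrb: Left { -2; -63/32; -251/128 }, Right { -125/64; -31/16; -15/8; -7/4; -3/2; -1; 0 } so simplest -501/256
rrbrrrrbrbb: Left { -2; -63/32; -251/128; -501/256 }, Right { -125/64; -31/16; -15/8; -7/4; -3/2; -1; 0 } so simplest -1001/512
rrbrrrrbrbbr: Left { -2; -63/32; -251/128; -501/256 }, Right { -1001/512; -125/64; -31/16; -15/8; -7/4; -3/2; -1; 0 } so simplest -2003/1024
rrbrrrrbrbbrb: Left { -2; -63/32; -251/128; -501/256; -2003/1024 }, Right { -1001/512; -125/64; -31/16; -15/8; -7/4; -3/2; -1; 0 } so simplest -4005/2048
rrbrrrrbrbbrbr: Left { -2; -63/32; -251/128; -501/256; -2003/1024 }, Right { -4005/2048; -1001/512; -125/64; -31/16; -15/8; -7/4; -3/2; -1; 0 } so simplest -8011/4096

-8011/4096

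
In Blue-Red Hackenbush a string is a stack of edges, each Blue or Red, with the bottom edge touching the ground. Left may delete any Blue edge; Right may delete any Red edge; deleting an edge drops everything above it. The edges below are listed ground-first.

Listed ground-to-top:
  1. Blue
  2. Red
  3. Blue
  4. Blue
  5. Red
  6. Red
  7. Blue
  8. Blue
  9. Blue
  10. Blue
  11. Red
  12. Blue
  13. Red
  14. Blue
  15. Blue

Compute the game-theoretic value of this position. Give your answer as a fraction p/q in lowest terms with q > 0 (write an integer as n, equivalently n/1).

v(B) = { 0 | — } — 1
v(BR) = { 0 | 1 } — 1/2
v(BRB) = { 0; 1/2 | 1 } — 3/4
v(BRBB) = { 0; 1/2; 3/4 | 1 } — 7/8
v(BRBBR) = { 0; 1/2; 3/4 | 7/8; 1 } — 13/16
v(BRBBRR) = { 0; 1/2; 3/4 | 13/16; 7/8; 1 } — 25/32
v(BRBBRRB) = { 0; 1/2; 3/4; 25/32 | 13/16; 7/8; 1 } — 51/64
v(BRBBRRBB) = { 0; 1/2; 3/4; 25/32; 51/64 | 13/16; 7/8; 1 } — 103/128
v(BRBBRRBBB) = { 0; 1/2; 3/4; 25/32; 51/64; 103/128 | 13/16; 7/8; 1 } — 207/256
v(BRBBRRBBBB) = { 0; 1/2; 3/4; 25/32; 51/64; 103/128; 207/256 | 13/16; 7/8; 1 } — 415/512
v(BRBBRRBBBBR) = { 0; 1/2; 3/4; 25/32; 51/64; 103/128; 207/256 | 415/512; 13/16; 7/8; 1 } — 829/1024
v(BRBBRRBBBBRB) = { 0; 1/2; 3/4; 25/32; 51/64; 103/128; 207/256; 829/1024 | 415/512; 13/16; 7/8; 1 } — 1659/2048
v(BRBBRRBBBBRBR) = { 0; 1/2; 3/4; 25/32; 51/64; 103/128; 207/256; 829/1024 | 1659/2048; 415/512; 13/16; 7/8; 1 } — 3317/4096
v(BRBBRRBBBBRBRB) = { 0; 1/2; 3/4; 25/32; 51/64; 103/128; 207/256; 829/1024; 3317/4096 | 1659/2048; 415/512; 13/16; 7/8; 1 } — 6635/8192
v(BRBBRRBBBBRBRBB) = { 0; 1/2; 3/4; 25/32; 51/64; 103/128; 207/256; 829/1024; 3317/4096; 6635/8192 | 1659/2048; 415/512; 13/16; 7/8; 1 } — 13271/16384

13271/16384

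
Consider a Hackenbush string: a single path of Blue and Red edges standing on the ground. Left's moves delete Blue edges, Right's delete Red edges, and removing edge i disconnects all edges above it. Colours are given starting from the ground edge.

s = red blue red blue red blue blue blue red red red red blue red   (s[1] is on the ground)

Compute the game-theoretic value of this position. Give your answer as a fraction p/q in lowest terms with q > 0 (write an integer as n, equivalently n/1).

step 1: add red to get r; options L={ none } R={ 0 } gives -1
step 2: add blue to get rb; options L={ -1 } R={ 0 } gives -1/2
step 3: add red to get rbr; options L={ -1 } R={ -1/2, 0 } gives -3/4
step 4: add blue to get rbrb; options L={ -1, -3/4 } R={ -1/2, 0 } gives -5/8
step 5: add red to get rbrbr; options L={ -1, -3/4 } R={ -5/8, -1/2, 0 } gives -11/16
step 6: add blue to get rbrbrb; options L={ -1, -3/4, -11/16 } R={ -5/8, -1/2, 0 } gives -21/32
step 7: add blue to get rbrbrbb; options L={ -1, -3/4, -11/16, -21/32 } R={ -5/8, -1/2, 0 } gives -41/64
step 8: add blue to get rbrbrbbb; options L={ -1, -3/4, -11/16, -21/32, -41/64 } R={ -5/8, -1/2, 0 } gives -81/128
step 9: add red to get rbrbrbbbr; options L={ -1, -3/4, -11/16, -21/32, -41/64 } R={ -81/128, -5/8, -1/2, 0 } gives -163/256
step 10: add red to get rbrbrbbbrr; options L={ -1, -3/4, -11/16, -21/32, -41/64 } R={ -163/256, -81/128, -5/8, -1/2, 0 } gives -327/512
step 11: add red to get rbrbrbbbrrr; options L={ -1, -3/4, -11/16, -21/32, -41/64 } R={ -327/512, -163/256, -81/128, -5/8, -1/2, 0 } gives -655/1024
step 12: add red to get rbrbrbbbrrrr; options L={ -1, -3/4, -11/16, -21/32, -41/64 } R={ -655/1024, -327/512, -163/256, -81/128, -5/8, -1/2, 0 } gives -1311/2048
step 13: add blue to get rbrbrbbbrrrrb; options L={ -1, -3/4, -11/16, -21/32, -41/64, -1311/2048 } R={ -655/1024, -327/512, -163/256, -81/128, -5/8, -1/2, 0 } gives -2621/4096
step 14: add red to get rbrbrbbbrrrrbr; options L={ -1, -3/4, -11/16, -21/32, -41/64, -1311/2048 } R={ -2621/4096, -655/1024, -327/512, -163/256, -81/128, -5/8, -1/2, 0 } gives -5243/8192

-5243/8192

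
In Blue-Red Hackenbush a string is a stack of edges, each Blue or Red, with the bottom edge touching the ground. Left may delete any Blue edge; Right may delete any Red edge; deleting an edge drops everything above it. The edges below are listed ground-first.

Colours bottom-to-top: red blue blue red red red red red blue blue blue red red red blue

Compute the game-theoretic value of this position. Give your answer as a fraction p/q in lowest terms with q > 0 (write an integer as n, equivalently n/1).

g(r) = {  | 0 } — -1
g(rb) = { -1 | 0 } — -1/2
g(rbb) = { -1, -1/2 | 0 } — -1/4
g(rbbr) = { -1, -1/2 | -1/4, 0 } — -3/8
g(rbbrr) = { -1, -1/2 | -3/8, -1/4, 0 } — -7/16
g(rbbrrr) = { -1, -1/2 | -7/16, -3/8, -1/4, 0 } — -15/32
g(rbbrrrr) = { -1, -1/2 | -15/32, -7/16, -3/8, -1/4, 0 } — -31/64
g(rbbrrrrr) = { -1, -1/2 | -31/64, -15/32, -7/16, -3/8, -1/4, 0 } — -63/128
g(rbbrrrrrb) = { -1, -1/2, -63/128 | -31/64, -15/32, -7/16, -3/8, -1/4, 0 } — -125/256
g(rbbrrrrrbb) = { -1, -1/2, -63/128, -125/256 | -31/64, -15/32, -7/16, -3/8, -1/4, 0 } — -249/512
g(rbbrrrrrbbb) = { -1, -1/2, -63/128, -125/256, -249/512 | -31/64, -15/32, -7/16, -3/8, -1/4, 0 } — -497/1024
g(rbbrrrrrbbbr) = { -1, -1/2, -63/128, -125/256, -249/512 | -497/1024, -31/64, -15/32, -7/16, -3/8, -1/4, 0 } — -995/2048
g(rbbrrrrrbbbrr) = { -1, -1/2, -63/128, -125/256, -249/512 | -995/2048, -497/1024, -31/64, -15/32, -7/16, -3/8, -1/4, 0 } — -1991/4096
g(rbbrrrrrbbbrrr) = { -1, -1/2, -63/128, -125/256, -249/512 | -1991/4096, -995/2048, -497/1024, -31/64, -15/32, -7/16, -3/8, -1/4, 0 } — -3983/8192
g(rbbrrrrrbbbrrrb) = { -1, -1/2, -63/128, -125/256, -249/512, -3983/8192 | -1991/4096, -995/2048, -497/1024, -31/64, -15/32, -7/16, -3/8, -1/4, 0 } — -7965/16384

-7965/16384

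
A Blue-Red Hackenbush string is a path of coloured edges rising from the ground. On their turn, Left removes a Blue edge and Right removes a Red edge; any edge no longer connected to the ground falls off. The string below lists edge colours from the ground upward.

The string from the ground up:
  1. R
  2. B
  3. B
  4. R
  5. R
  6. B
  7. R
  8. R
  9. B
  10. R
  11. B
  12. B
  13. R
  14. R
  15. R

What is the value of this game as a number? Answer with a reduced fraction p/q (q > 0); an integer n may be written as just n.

-6991/16384

Recurse on prefixes of the 15-edge string R B B R R B R R B R B B R R R:
R: Left {  }, Right { 0 } gives simplest -1
RB: Left { -1 }, Right { 0 } gives simplest -1/2
RBB: Left { -1; -1/2 }, Right { 0 } gives simplest -1/4
RBBR: Left { -1; -1/2 }, Right { -1/4; 0 } gives simplest -3/8
RBBRR: Left { -1; -1/2 }, Right { -3/8; -1/4; 0 } gives simplest -7/16
RBBRRB: Left { -1; -1/2; -7/16 }, Right { -3/8; -1/4; 0 } gives simplest -13/32
RBBRRBR: Left { -1; -1/2; -7/16 }, Right { -13/32; -3/8; -1/4; 0 } gives simplest -27/64
RBBRRBRR: Left { -1; -1/2; -7/16 }, Right { -27/64; -13/32; -3/8; -1/4; 0 } gives simplest -55/128
RBBRRBRRB: Left { -1; -1/2; -7/16; -55/128 }, Right { -27/64; -13/32; -3/8; -1/4; 0 } gives simplest -109/256
RBBRRBRRBR: Left { -1; -1/2; -7/16; -55/128 }, Right { -109/256; -27/64; -13/32; -3/8; -1/4; 0 } gives simplest -219/512
RBBRRBRRBRB: Left { -1; -1/2; -7/16; -55/128; -219/512 }, Right { -109/256; -27/64; -13/32; -3/8; -1/4; 0 } gives simplest -437/1024
RBBRRBRRBRBB: Left { -1; -1/2; -7/16; -55/128; -219/512; -437/1024 }, Right { -109/256; -27/64; -13/32; -3/8; -1/4; 0 } gives simplest -873/2048
RBBRRBRRBRBBR: Left { -1; -1/2; -7/16; -55/128; -219/512; -437/1024 }, Right { -873/2048; -109/256; -27/64; -13/32; -3/8; -1/4; 0 } gives simplest -1747/4096
RBBRRBRRBRBBRR: Left { -1; -1/2; -7/16; -55/128; -219/512; -437/1024 }, Right { -1747/4096; -873/2048; -109/256; -27/64; -13/32; -3/8; -1/4; 0 } gives simplest -3495/8192
RBBRRBRRBRBBRRR: Left { -1; -1/2; -7/16; -55/128; -219/512; -437/1024 }, Right { -3495/8192; -1747/4096; -873/2048; -109/256; -27/64; -13/32; -3/8; -1/4; 0 } gives simplest -6991/16384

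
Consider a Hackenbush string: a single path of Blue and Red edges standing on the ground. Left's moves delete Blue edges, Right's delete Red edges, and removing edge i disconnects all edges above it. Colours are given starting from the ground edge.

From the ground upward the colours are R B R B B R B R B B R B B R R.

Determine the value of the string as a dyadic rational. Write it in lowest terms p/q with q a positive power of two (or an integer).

Recurse on prefixes of the 15-edge string R B R B B R B R B B R B B R R:
1 of 15 · R · max L −∞ · min R 0 => -1
2 of 15 · RB · max L -1 · min R 0 => -1/2
3 of 15 · RBR · max L -1 · min R -1/2 => -3/4
4 of 15 · RBRB · max L -3/4 · min R -1/2 => -5/8
5 of 15 · RBRBB · max L -5/8 · min R -1/2 => -9/16
6 of 15 · RBRBBR · max L -5/8 · min R -9/16 => -19/32
7 of 15 · RBRBBRB · max L -19/32 · min R -9/16 => -37/64
8 of 15 · RBRBBRBR · max L -19/32 · min R -37/64 => -75/128
9 of 15 · RBRBBRBRB · max L -75/128 · min R -37/64 => -149/256
10 of 15 · RBRBBRBRBB · max L -149/256 · min R -37/64 => -297/512
11 of 15 · RBRBBRBRBBR · max L -149/256 · min R -297/512 => -595/1024
12 of 15 · RBRBBRBRBBRB · max L -595/1024 · min R -297/512 => -1189/2048
13 of 15 · RBRBBRBRBBRBB · max L -1189/2048 · min R -297/512 => -2377/4096
14 of 15 · RBRBBRBRBBRBBR · max L -1189/2048 · min R -2377/4096 => -4755/8192
15 of 15 · RBRBBRBRBBRBBRR · max L -1189/2048 · min R -4755/8192 => -9511/16384

-9511/16384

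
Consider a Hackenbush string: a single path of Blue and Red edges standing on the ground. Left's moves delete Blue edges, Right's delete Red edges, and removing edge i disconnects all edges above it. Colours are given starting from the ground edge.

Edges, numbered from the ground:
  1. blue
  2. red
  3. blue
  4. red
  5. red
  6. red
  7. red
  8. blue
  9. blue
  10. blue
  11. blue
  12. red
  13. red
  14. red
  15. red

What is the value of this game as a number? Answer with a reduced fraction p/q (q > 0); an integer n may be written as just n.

8673/16384

edge 1 of 15 (blue): { 0 | · } — 1
edge 2 of 15 (red): { 0 | 1 } — 1/2
edge 3 of 15 (blue): { 0; 1/2 | 1 } — 3/4
edge 4 of 15 (red): { 0; 1/2 | 3/4; 1 } — 5/8
edge 5 of 15 (red): { 0; 1/2 | 5/8; 3/4; 1 } — 9/16
edge 6 of 15 (red): { 0; 1/2 | 9/16; 5/8; 3/4; 1 } — 17/32
edge 7 of 15 (red): { 0; 1/2 | 17/32; 9/16; 5/8; 3/4; 1 } — 33/64
edge 8 of 15 (blue): { 0; 1/2; 33/64 | 17/32; 9/16; 5/8; 3/4; 1 } — 67/128
edge 9 of 15 (blue): { 0; 1/2; 33/64; 67/128 | 17/32; 9/16; 5/8; 3/4; 1 } — 135/256
edge 10 of 15 (blue): { 0; 1/2; 33/64; 67/128; 135/256 | 17/32; 9/16; 5/8; 3/4; 1 } — 271/512
edge 11 of 15 (blue): { 0; 1/2; 33/64; 67/128; 135/256; 271/512 | 17/32; 9/16; 5/8; 3/4; 1 } — 543/1024
edge 12 of 15 (red): { 0; 1/2; 33/64; 67/128; 135/256; 271/512 | 543/1024; 17/32; 9/16; 5/8; 3/4; 1 } — 1085/2048
edge 13 of 15 (red): { 0; 1/2; 33/64; 67/128; 135/256; 271/512 | 1085/2048; 543/1024; 17/32; 9/16; 5/8; 3/4; 1 } — 2169/4096
edge 14 of 15 (red): { 0; 1/2; 33/64; 67/128; 135/256; 271/512 | 2169/4096; 1085/2048; 543/1024; 17/32; 9/16; 5/8; 3/4; 1 } — 4337/8192
edge 15 of 15 (red): { 0; 1/2; 33/64; 67/128; 135/256; 271/512 | 4337/8192; 2169/4096; 1085/2048; 543/1024; 17/32; 9/16; 5/8; 3/4; 1 } — 8673/16384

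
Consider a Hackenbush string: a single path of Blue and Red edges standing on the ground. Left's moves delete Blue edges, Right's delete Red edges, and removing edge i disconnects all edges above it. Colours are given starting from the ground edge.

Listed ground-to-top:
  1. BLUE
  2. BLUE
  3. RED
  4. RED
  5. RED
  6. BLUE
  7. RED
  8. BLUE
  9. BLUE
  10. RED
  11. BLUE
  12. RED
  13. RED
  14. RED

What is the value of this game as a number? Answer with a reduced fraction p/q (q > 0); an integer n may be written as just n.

4817/4096

edge 1 of 14 (BLUE): { 0 | ∅ } so 1
edge 2 of 14 (BLUE): { 0 1 | ∅ } so 2
edge 3 of 14 (RED): { 0 1 | 2 } so 3/2
edge 4 of 14 (RED): { 0 1 | 3/2 2 } so 5/4
edge 5 of 14 (RED): { 0 1 | 5/4 3/2 2 } so 9/8
edge 6 of 14 (BLUE): { 0 1 9/8 | 5/4 3/2 2 } so 19/16
edge 7 of 14 (RED): { 0 1 9/8 | 19/16 5/4 3/2 2 } so 37/32
edge 8 of 14 (BLUE): { 0 1 9/8 37/32 | 19/16 5/4 3/2 2 } so 75/64
edge 9 of 14 (BLUE): { 0 1 9/8 37/32 75/64 | 19/16 5/4 3/2 2 } so 151/128
edge 10 of 14 (RED): { 0 1 9/8 37/32 75/64 | 151/128 19/16 5/4 3/2 2 } so 301/256
edge 11 of 14 (BLUE): { 0 1 9/8 37/32 75/64 301/256 | 151/128 19/16 5/4 3/2 2 } so 603/512
edge 12 of 14 (RED): { 0 1 9/8 37/32 75/64 301/256 | 603/512 151/128 19/16 5/4 3/2 2 } so 1205/1024
edge 13 of 14 (RED): { 0 1 9/8 37/32 75/64 301/256 | 1205/1024 603/512 151/128 19/16 5/4 3/2 2 } so 2409/2048
edge 14 of 14 (RED): { 0 1 9/8 37/32 75/64 301/256 | 2409/2048 1205/1024 603/512 151/128 19/16 5/4 3/2 2 } so 4817/4096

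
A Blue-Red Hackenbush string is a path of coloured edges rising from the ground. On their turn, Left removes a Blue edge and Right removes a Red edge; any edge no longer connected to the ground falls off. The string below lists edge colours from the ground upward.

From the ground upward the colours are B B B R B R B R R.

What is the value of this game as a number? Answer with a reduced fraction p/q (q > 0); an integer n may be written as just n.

step 1: add B to get B; options L={ 0 } R={ · } = 1
step 2: add B to get BB; options L={ 0 1 } R={ · } = 2
step 3: add B to get BBB; options L={ 0 1 2 } R={ · } = 3
step 4: add R to get BBBR; options L={ 0 1 2 } R={ 3 } = 5/2
step 5: add B to get BBBRB; options L={ 0 1 2 5/2 } R={ 3 } = 11/4
step 6: add R to get BBBRBR; options L={ 0 1 2 5/2 } R={ 11/4 3 } = 21/8
step 7: add B to get BBBRBRB; options L={ 0 1 2 5/2 21/8 } R={ 11/4 3 } = 43/16
step 8: add R to get BBBRBRBR; options L={ 0 1 2 5/2 21/8 } R={ 43/16 11/4 3 } = 85/32
step 9: add R to get BBBRBRBRR; options L={ 0 1 2 5/2 21/8 } R={ 85/32 43/16 11/4 3 } = 169/64

169/64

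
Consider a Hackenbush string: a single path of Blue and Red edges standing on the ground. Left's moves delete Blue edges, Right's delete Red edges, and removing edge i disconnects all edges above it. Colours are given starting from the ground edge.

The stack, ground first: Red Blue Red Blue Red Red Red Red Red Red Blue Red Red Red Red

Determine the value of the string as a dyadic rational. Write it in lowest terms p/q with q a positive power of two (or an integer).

-12255/16384

Recurse on prefixes of the 15-edge string Red Blue Red Blue Red Red Red Red Red Red Blue Red Red Red Red:
step 1: add Red to get R; options L={  } R={ 0 } → -1
step 2: add Blue to get RB; options L={ -1 } R={ 0 } → -1/2
step 3: add Red to get RBR; options L={ -1 } R={ -1/2 0 } → -3/4
step 4: add Blue to get RBRB; options L={ -1 -3/4 } R={ -1/2 0 } → -5/8
step 5: add Red to get RBRBR; options L={ -1 -3/4 } R={ -5/8 -1/2 0 } → -11/16
step 6: add Red to get RBRBRR; options L={ -1 -3/4 } R={ -11/16 -5/8 -1/2 0 } → -23/32
step 7: add Red to get RBRBRRR; options L={ -1 -3/4 } R={ -23/32 -11/16 -5/8 -1/2 0 } → -47/64
step 8: add Red to get RBRBRRRR; options L={ -1 -3/4 } R={ -47/64 -23/32 -11/16 -5/8 -1/2 0 } → -95/128
step 9: add Red to get RBRBRRRRR; options L={ -1 -3/4 } R={ -95/128 -47/64 -23/32 -11/16 -5/8 -1/2 0 } → -191/256
step 10: add Red to get RBRBRRRRRR; options L={ -1 -3/4 } R={ -191/256 -95/128 -47/64 -23/32 -11/16 -5/8 -1/2 0 } → -383/512
step 11: add Blue to get RBRBRRRRRRB; options L={ -1 -3/4 -383/512 } R={ -191/256 -95/128 -47/64 -23/32 -11/16 -5/8 -1/2 0 } → -765/1024
step 12: add Red to get RBRBRRRRRRBR; options L={ -1 -3/4 -383/512 } R={ -765/1024 -191/256 -95/128 -47/64 -23/32 -11/16 -5/8 -1/2 0 } → -1531/2048
step 13: add Red to get RBRBRRRRRRBRR; options L={ -1 -3/4 -383/512 } R={ -1531/2048 -765/1024 -191/256 -95/128 -47/64 -23/32 -11/16 -5/8 -1/2 0 } → -3063/4096
step 14: add Red to get RBRBRRRRRRBRRR; options L={ -1 -3/4 -383/512 } R={ -3063/4096 -1531/2048 -765/1024 -191/256 -95/128 -47/64 -23/32 -11/16 -5/8 -1/2 0 } → -6127/8192
step 15: add Red to get RBRBRRRRRRBRRRR; options L={ -1 -3/4 -383/512 } R={ -6127/8192 -3063/4096 -1531/2048 -765/1024 -191/256 -95/128 -47/64 -23/32 -11/16 -5/8 -1/2 0 } → -12255/16384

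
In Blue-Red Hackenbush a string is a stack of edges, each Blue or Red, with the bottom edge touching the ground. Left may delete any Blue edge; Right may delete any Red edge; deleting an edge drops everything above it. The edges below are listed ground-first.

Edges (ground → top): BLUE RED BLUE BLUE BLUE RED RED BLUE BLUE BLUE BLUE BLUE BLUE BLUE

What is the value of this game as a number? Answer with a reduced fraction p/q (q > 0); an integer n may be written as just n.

val(B) = { 0 | — } so 1
val(BR) = { 0 | 1 } so 1/2
val(BRB) = { 0; 1/2 | 1 } so 3/4
val(BRBB) = { 0; 1/2; 3/4 | 1 } so 7/8
val(BRBBB) = { 0; 1/2; 3/4; 7/8 | 1 } so 15/16
val(BRBBBR) = { 0; 1/2; 3/4; 7/8 | 15/16; 1 } so 29/32
val(BRBBBRR) = { 0; 1/2; 3/4; 7/8 | 29/32; 15/16; 1 } so 57/64
val(BRBBBRRB) = { 0; 1/2; 3/4; 7/8; 57/64 | 29/32; 15/16; 1 } so 115/128
val(BRBBBRRBB) = { 0; 1/2; 3/4; 7/8; 57/64; 115/128 | 29/32; 15/16; 1 } so 231/256
val(BRBBBRRBBB) = { 0; 1/2; 3/4; 7/8; 57/64; 115/128; 231/256 | 29/32; 15/16; 1 } so 463/512
val(BRBBBRRBBBB) = { 0; 1/2; 3/4; 7/8; 57/64; 115/128; 231/256; 463/512 | 29/32; 15/16; 1 } so 927/1024
val(BRBBBRRBBBBB) = { 0; 1/2; 3/4; 7/8; 57/64; 115/128; 231/256; 463/512; 927/1024 | 29/32; 15/16; 1 } so 1855/2048
val(BRBBBRRBBBBBB) = { 0; 1/2; 3/4; 7/8; 57/64; 115/128; 231/256; 463/512; 927/1024; 1855/2048 | 29/32; 15/16; 1 } so 3711/4096
val(BRBBBRRBBBBBBB) = { 0; 1/2; 3/4; 7/8; 57/64; 115/128; 231/256; 463/512; 927/1024; 1855/2048; 3711/4096 | 29/32; 15/16; 1 } so 7423/8192

7423/8192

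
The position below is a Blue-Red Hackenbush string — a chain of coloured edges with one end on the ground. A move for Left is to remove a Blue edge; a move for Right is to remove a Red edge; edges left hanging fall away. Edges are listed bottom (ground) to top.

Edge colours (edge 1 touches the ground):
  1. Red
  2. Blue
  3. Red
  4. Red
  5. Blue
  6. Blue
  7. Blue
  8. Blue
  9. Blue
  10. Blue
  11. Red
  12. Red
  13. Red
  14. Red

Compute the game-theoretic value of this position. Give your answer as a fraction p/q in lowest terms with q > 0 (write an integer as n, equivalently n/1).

val_1 [R]  L=[∅]  R=[0]  -> -1
val_2 [RB]  L=[-1]  R=[0]  -> -1/2
val_3 [RBR]  L=[-1]  R=[-1/2, 0]  -> -3/4
val_4 [RBRR]  L=[-1]  R=[-3/4, -1/2, 0]  -> -7/8
val_5 [RBRRB]  L=[-1, -7/8]  R=[-3/4, -1/2, 0]  -> -13/16
val_6 [RBRRBB]  L=[-1, -7/8, -13/16]  R=[-3/4, -1/2, 0]  -> -25/32
val_7 [RBRRBBB]  L=[-1, -7/8, -13/16, -25/32]  R=[-3/4, -1/2, 0]  -> -49/64
val_8 [RBRRBBBB]  L=[-1, -7/8, -13/16, -25/32, -49/64]  R=[-3/4, -1/2, 0]  -> -97/128
val_9 [RBRRBBBBB]  L=[-1, -7/8, -13/16, -25/32, -49/64, -97/128]  R=[-3/4, -1/2, 0]  -> -193/256
val_10 [RBRRBBBBBB]  L=[-1, -7/8, -13/16, -25/32, -49/64, -97/128, -193/256]  R=[-3/4, -1/2, 0]  -> -385/512
val_11 [RBRRBBBBBBR]  L=[-1, -7/8, -13/16, -25/32, -49/64, -97/128, -193/256]  R=[-385/512, -3/4, -1/2, 0]  -> -771/1024
val_12 [RBRRBBBBBBRR]  L=[-1, -7/8, -13/16, -25/32, -49/64, -97/128, -193/256]  R=[-771/1024, -385/512, -3/4, -1/2, 0]  -> -1543/2048
val_13 [RBRRBBBBBBRRR]  L=[-1, -7/8, -13/16, -25/32, -49/64, -97/128, -193/256]  R=[-1543/2048, -771/1024, -385/512, -3/4, -1/2, 0]  -> -3087/4096
val_14 [RBRRBBBBBBRRRR]  L=[-1, -7/8, -13/16, -25/32, -49/64, -97/128, -193/256]  R=[-3087/4096, -1543/2048, -771/1024, -385/512, -3/4, -1/2, 0]  -> -6175/8192

-6175/8192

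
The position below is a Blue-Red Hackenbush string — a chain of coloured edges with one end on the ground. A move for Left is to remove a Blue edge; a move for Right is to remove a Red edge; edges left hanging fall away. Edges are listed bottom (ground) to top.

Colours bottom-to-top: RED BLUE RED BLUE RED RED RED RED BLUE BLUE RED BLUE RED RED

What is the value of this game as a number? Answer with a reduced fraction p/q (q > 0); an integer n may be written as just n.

Recurse on prefixes of the 14-edge string RED BLUE RED BLUE RED RED RED RED BLUE BLUE RED BLUE RED RED:
R: Left { none }, Right { 0 } → simplest -1
RB: Left { -1 }, Right { 0 } → simplest -1/2
RBR: Left { -1 }, Right { -1/2, 0 } → simplest -3/4
RBRB: Left { -1, -3/4 }, Right { -1/2, 0 } → simplest -5/8
RBRBR: Left { -1, -3/4 }, Right { -5/8, -1/2, 0 } → simplest -11/16
RBRBRR: Left { -1, -3/4 }, Right { -11/16, -5/8, -1/2, 0 } → simplest -23/32
RBRBRRR: Left { -1, -3/4 }, Right { -23/32, -11/16, -5/8, -1/2, 0 } → simplest -47/64
RBRBRRRR: Left { -1, -3/4 }, Right { -47/64, -23/32, -11/16, -5/8, -1/2, 0 } → simplest -95/128
RBRBRRRRB: Left { -1, -3/4, -95/128 }, Right { -47/64, -23/32, -11/16, -5/8, -1/2, 0 } → simplest -189/256
RBRBRRRRBB: Left { -1, -3/4, -95/128, -189/256 }, Right { -47/64, -23/32, -11/16, -5/8, -1/2, 0 } → simplest -377/512
RBRBRRRRBBR: Left { -1, -3/4, -95/128, -189/256 }, Right { -377/512, -47/64, -23/32, -11/16, -5/8, -1/2, 0 } → simplest -755/1024
RBRBRRRRBBRB: Left { -1, -3/4, -95/128, -189/256, -755/1024 }, Right { -377/512, -47/64, -23/32, -11/16, -5/8, -1/2, 0 } → simplest -1509/2048
RBRBRRRRBBRBR: Left { -1, -3/4, -95/128, -189/256, -755/1024 }, Right { -1509/2048, -377/512, -47/64, -23/32, -11/16, -5/8, -1/2, 0 } → simplest -3019/4096
RBRBRRRRBBRBRR: Left { -1, -3/4, -95/128, -189/256, -755/1024 }, Right { -3019/4096, -1509/2048, -377/512, -47/64, -23/32, -11/16, -5/8, -1/2, 0 } → simplest -6039/8192

-6039/8192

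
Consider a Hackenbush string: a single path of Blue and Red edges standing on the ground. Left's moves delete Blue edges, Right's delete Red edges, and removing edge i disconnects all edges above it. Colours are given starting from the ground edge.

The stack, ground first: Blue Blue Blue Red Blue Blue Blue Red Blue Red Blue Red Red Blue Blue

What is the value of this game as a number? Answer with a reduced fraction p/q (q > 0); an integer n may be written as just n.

step 1: add Blue to get B; options L={ 0 } R={ ∅ } = 1
step 2: add Blue to get BB; options L={ 0 1 } R={ ∅ } = 2
step 3: add Blue to get BBB; options L={ 0 1 2 } R={ ∅ } = 3
step 4: add Red to get BBBR; options L={ 0 1 2 } R={ 3 } = 5/2
step 5: add Blue to get BBBRB; options L={ 0 1 2 5/2 } R={ 3 } = 11/4
step 6: add Blue to get BBBRBB; options L={ 0 1 2 5/2 11/4 } R={ 3 } = 23/8
step 7: add Blue to get BBBRBBB; options L={ 0 1 2 5/2 11/4 23/8 } R={ 3 } = 47/16
step 8: add Red to get BBBRBBBR; options L={ 0 1 2 5/2 11/4 23/8 } R={ 47/16 3 } = 93/32
step 9: add Blue to get BBBRBBBRB; options L={ 0 1 2 5/2 11/4 23/8 93/32 } R={ 47/16 3 } = 187/64
step 10: add Red to get BBBRBBBRBR; options L={ 0 1 2 5/2 11/4 23/8 93/32 } R={ 187/64 47/16 3 } = 373/128
step 11: add Blue to get BBBRBBBRBRB; options L={ 0 1 2 5/2 11/4 23/8 93/32 373/128 } R={ 187/64 47/16 3 } = 747/256
step 12: add Red to get BBBRBBBRBRBR; options L={ 0 1 2 5/2 11/4 23/8 93/32 373/128 } R={ 747/256 187/64 47/16 3 } = 1493/512
step 13: add Red to get BBBRBBBRBRBRR; options L={ 0 1 2 5/2 11/4 23/8 93/32 373/128 } R={ 1493/512 747/256 187/64 47/16 3 } = 2985/1024
step 14: add Blue to get BBBRBBBRBRBRRB; options L={ 0 1 2 5/2 11/4 23/8 93/32 373/128 2985/1024 } R={ 1493/512 747/256 187/64 47/16 3 } = 5971/2048
step 15: add Blue to get BBBRBBBRBRBRRBB; options L={ 0 1 2 5/2 11/4 23/8 93/32 373/128 2985/1024 5971/2048 } R={ 1493/512 747/256 187/64 47/16 3 } = 11943/4096

11943/4096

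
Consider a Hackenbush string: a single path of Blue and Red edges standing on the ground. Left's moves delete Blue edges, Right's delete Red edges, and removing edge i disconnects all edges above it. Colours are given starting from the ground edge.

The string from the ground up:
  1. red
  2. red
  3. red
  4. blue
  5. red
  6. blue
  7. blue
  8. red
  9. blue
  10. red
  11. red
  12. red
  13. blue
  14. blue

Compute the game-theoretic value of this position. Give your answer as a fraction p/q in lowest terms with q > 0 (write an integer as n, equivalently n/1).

-5305/2048

r: Left { — }, Right { 0 } so simplest -1
rr: Left { — }, Right { -1 0 } so simplest -2
rrr: Left { — }, Right { -2 -1 0 } so simplest -3
rrrb: Left { -3 }, Right { -2 -1 0 } so simplest -5/2
rrrbr: Left { -3 }, Right { -5/2 -2 -1 0 } so simplest -11/4
rrrbrb: Left { -3 -11/4 }, Right { -5/2 -2 -1 0 } so simplest -21/8
rrrbrbb: Left { -3 -11/4 -21/8 }, Right { -5/2 -2 -1 0 } so simplest -41/16
rrrbrbbr: Left { -3 -11/4 -21/8 }, Right { -41/16 -5/2 -2 -1 0 } so simplest -83/32
rrrbrbbrb: Left { -3 -11/4 -21/8 -83/32 }, Right { -41/16 -5/2 -2 -1 0 } so simplest -165/64
rrrbrbbrbr: Left { -3 -11/4 -21/8 -83/32 }, Right { -165/64 -41/16 -5/2 -2 -1 0 } so simplest -331/128
rrrbrbbrbrr: Left { -3 -11/4 -21/8 -83/32 }, Right { -331/128 -165/64 -41/16 -5/2 -2 -1 0 } so simplest -663/256
rrrbrbbrbrrr: Left { -3 -11/4 -21/8 -83/32 }, Right { -663/256 -331/128 -165/64 -41/16 -5/2 -2 -1 0 } so simplest -1327/512
rrrbrbbrbrrrb: Left { -3 -11/4 -21/8 -83/32 -1327/512 }, Right { -663/256 -331/128 -165/64 -41/16 -5/2 -2 -1 0 } so simplest -2653/1024
rrrbrbbrbrrrbb: Left { -3 -11/4 -21/8 -83/32 -1327/512 -2653/1024 }, Right { -663/256 -331/128 -165/64 -41/16 -5/2 -2 -1 0 } so simplest -5305/2048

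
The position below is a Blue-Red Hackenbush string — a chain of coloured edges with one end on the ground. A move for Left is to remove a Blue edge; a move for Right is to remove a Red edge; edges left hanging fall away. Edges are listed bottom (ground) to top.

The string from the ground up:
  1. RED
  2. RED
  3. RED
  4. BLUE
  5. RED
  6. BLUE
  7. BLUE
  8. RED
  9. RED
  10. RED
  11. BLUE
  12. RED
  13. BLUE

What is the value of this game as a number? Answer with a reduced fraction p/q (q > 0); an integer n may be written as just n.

g_1 [R]  L=[∅]  R=[0]  — -1
g_2 [RR]  L=[∅]  R=[-1; 0]  — -2
g_3 [RRR]  L=[∅]  R=[-2; -1; 0]  — -3
g_4 [RRRB]  L=[-3]  R=[-2; -1; 0]  — -5/2
g_5 [RRRBR]  L=[-3]  R=[-5/2; -2; -1; 0]  — -11/4
g_6 [RRRBRB]  L=[-3; -11/4]  R=[-5/2; -2; -1; 0]  — -21/8
g_7 [RRRBRBB]  L=[-3; -11/4; -21/8]  R=[-5/2; -2; -1; 0]  — -41/16
g_8 [RRRBRBBR]  L=[-3; -11/4; -21/8]  R=[-41/16; -5/2; -2; -1; 0]  — -83/32
g_9 [RRRBRBBRR]  L=[-3; -11/4; -21/8]  R=[-83/32; -41/16; -5/2; -2; -1; 0]  — -167/64
g_10 [RRRBRBBRRR]  L=[-3; -11/4; -21/8]  R=[-167/64; -83/32; -41/16; -5/2; -2; -1; 0]  — -335/128
g_11 [RRRBRBBRRRB]  L=[-3; -11/4; -21/8; -335/128]  R=[-167/64; -83/32; -41/16; -5/2; -2; -1; 0]  — -669/256
g_12 [RRRBRBBRRRBR]  L=[-3; -11/4; -21/8; -335/128]  R=[-669/256; -167/64; -83/32; -41/16; -5/2; -2; -1; 0]  — -1339/512
g_13 [RRRBRBBRRRBRB]  L=[-3; -11/4; -21/8; -335/128; -1339/512]  R=[-669/256; -167/64; -83/32; -41/16; -5/2; -2; -1; 0]  — -2677/1024

-2677/1024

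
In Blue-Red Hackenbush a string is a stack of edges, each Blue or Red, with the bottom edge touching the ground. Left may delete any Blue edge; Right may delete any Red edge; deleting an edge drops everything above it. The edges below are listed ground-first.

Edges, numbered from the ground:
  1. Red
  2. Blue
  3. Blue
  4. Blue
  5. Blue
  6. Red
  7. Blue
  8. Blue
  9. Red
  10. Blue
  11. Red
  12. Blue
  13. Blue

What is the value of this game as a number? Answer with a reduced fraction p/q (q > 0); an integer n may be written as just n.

Prefix values for Red Blue Blue Blue Blue Red Blue Blue Red Blue Red Blue Blue via {L|R} + simplicity:
R: Left { (no moves) }, Right { 0 } → simplest -1
RB: Left { -1 }, Right { 0 } → simplest -1/2
RBB: Left { -1 -1/2 }, Right { 0 } → simplest -1/4
RBBB: Left { -1 -1/2 -1/4 }, Right { 0 } → simplest -1/8
RBBBB: Left { -1 -1/2 -1/4 -1/8 }, Right { 0 } → simplest -1/16
RBBBBR: Left { -1 -1/2 -1/4 -1/8 }, Right { -1/16 0 } → simplest -3/32
RBBBBRB: Left { -1 -1/2 -1/4 -1/8 -3/32 }, Right { -1/16 0 } → simplest -5/64
RBBBBRBB: Left { -1 -1/2 -1/4 -1/8 -3/32 -5/64 }, Right { -1/16 0 } → simplest -9/128
RBBBBRBBR: Left { -1 -1/2 -1/4 -1/8 -3/32 -5/64 }, Right { -9/128 -1/16 0 } → simplest -19/256
RBBBBRBBRB: Left { -1 -1/2 -1/4 -1/8 -3/32 -5/64 -19/256 }, Right { -9/128 -1/16 0 } → simplest -37/512
RBBBBRBBRBR: Left { -1 -1/2 -1/4 -1/8 -3/32 -5/64 -19/256 }, Right { -37/512 -9/128 -1/16 0 } → simplest -75/1024
RBBBBRBBRBRB: Left { -1 -1/2 -1/4 -1/8 -3/32 -5/64 -19/256 -75/1024 }, Right { -37/512 -9/128 -1/16 0 } → simplest -149/2048
RBBBBRBBRBRBB: Left { -1 -1/2 -1/4 -1/8 -3/32 -5/64 -19/256 -75/1024 -149/2048 }, Right { -37/512 -9/128 -1/16 0 } → simplest -297/4096

-297/4096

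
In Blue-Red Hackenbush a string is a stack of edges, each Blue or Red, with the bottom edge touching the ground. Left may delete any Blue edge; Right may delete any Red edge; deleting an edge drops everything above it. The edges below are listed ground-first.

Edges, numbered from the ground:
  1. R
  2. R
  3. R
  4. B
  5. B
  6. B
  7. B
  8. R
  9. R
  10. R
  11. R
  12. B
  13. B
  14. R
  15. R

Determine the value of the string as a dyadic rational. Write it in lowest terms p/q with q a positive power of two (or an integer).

-8679/4096

step 1: add R to get R; options L={ · } R={ 0 } => -1
step 2: add R to get RR; options L={ · } R={ -1, 0 } => -2
step 3: add R to get RRR; options L={ · } R={ -2, -1, 0 } => -3
step 4: add B to get RRRB; options L={ -3 } R={ -2, -1, 0 } => -5/2
step 5: add B to get RRRBB; options L={ -3, -5/2 } R={ -2, -1, 0 } => -9/4
step 6: add B to get RRRBBB; options L={ -3, -5/2, -9/4 } R={ -2, -1, 0 } => -17/8
step 7: add B to get RRRBBBB; options L={ -3, -5/2, -9/4, -17/8 } R={ -2, -1, 0 } => -33/16
step 8: add R to get RRRBBBBR; options L={ -3, -5/2, -9/4, -17/8 } R={ -33/16, -2, -1, 0 } => -67/32
step 9: add R to get RRRBBBBRR; options L={ -3, -5/2, -9/4, -17/8 } R={ -67/32, -33/16, -2, -1, 0 } => -135/64
step 10: add R to get RRRBBBBRRR; options L={ -3, -5/2, -9/4, -17/8 } R={ -135/64, -67/32, -33/16, -2, -1, 0 } => -271/128
step 11: add R to get RRRBBBBRRRR; options L={ -3, -5/2, -9/4, -17/8 } R={ -271/128, -135/64, -67/32, -33/16, -2, -1, 0 } => -543/256
step 12: add B to get RRRBBBBRRRRB; options L={ -3, -5/2, -9/4, -17/8, -543/256 } R={ -271/128, -135/64, -67/32, -33/16, -2, -1, 0 } => -1085/512
step 13: add B to get RRRBBBBRRRRBB; options L={ -3, -5/2, -9/4, -17/8, -543/256, -1085/512 } R={ -271/128, -135/64, -67/32, -33/16, -2, -1, 0 } => -2169/1024
step 14: add R to get RRRBBBBRRRRBBR; options L={ -3, -5/2, -9/4, -17/8, -543/256, -1085/512 } R={ -2169/1024, -271/128, -135/64, -67/32, -33/16, -2, -1, 0 } => -4339/2048
step 15: add R to get RRRBBBBRRRRBBRR; options L={ -3, -5/2, -9/4, -17/8, -543/256, -1085/512 } R={ -4339/2048, -2169/1024, -271/128, -135/64, -67/32, -33/16, -2, -1, 0 } => -8679/4096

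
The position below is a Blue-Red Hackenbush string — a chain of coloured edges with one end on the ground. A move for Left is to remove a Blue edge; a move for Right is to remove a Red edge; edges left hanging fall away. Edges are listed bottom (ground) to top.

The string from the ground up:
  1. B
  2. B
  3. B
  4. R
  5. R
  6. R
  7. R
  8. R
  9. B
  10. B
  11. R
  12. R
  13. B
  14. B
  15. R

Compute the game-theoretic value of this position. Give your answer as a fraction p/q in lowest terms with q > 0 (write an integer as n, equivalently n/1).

8397/4096

Recurse on prefixes of the 15-edge string B B B R R R R R B B R R B B R:
val_1 [B]  L=[0]  R=[·]  gives 1
val_2 [BB]  L=[0,1]  R=[·]  gives 2
val_3 [BBB]  L=[0,1,2]  R=[·]  gives 3
val_4 [BBBR]  L=[0,1,2]  R=[3]  gives 5/2
val_5 [BBBRR]  L=[0,1,2]  R=[5/2,3]  gives 9/4
val_6 [BBBRRR]  L=[0,1,2]  R=[9/4,5/2,3]  gives 17/8
val_7 [BBBRRRR]  L=[0,1,2]  R=[17/8,9/4,5/2,3]  gives 33/16
val_8 [BBBRRRRR]  L=[0,1,2]  R=[33/16,17/8,9/4,5/2,3]  gives 65/32
val_9 [BBBRRRRRB]  L=[0,1,2,65/32]  R=[33/16,17/8,9/4,5/2,3]  gives 131/64
val_10 [BBBRRRRRBB]  L=[0,1,2,65/32,131/64]  R=[33/16,17/8,9/4,5/2,3]  gives 263/128
val_11 [BBBRRRRRBBR]  L=[0,1,2,65/32,131/64]  R=[263/128,33/16,17/8,9/4,5/2,3]  gives 525/256
val_12 [BBBRRRRRBBRR]  L=[0,1,2,65/32,131/64]  R=[525/256,263/128,33/16,17/8,9/4,5/2,3]  gives 1049/512
val_13 [BBBRRRRRBBRRB]  L=[0,1,2,65/32,131/64,1049/512]  R=[525/256,263/128,33/16,17/8,9/4,5/2,3]  gives 2099/1024
val_14 [BBBRRRRRBBRRBB]  L=[0,1,2,65/32,131/64,1049/512,2099/1024]  R=[525/256,263/128,33/16,17/8,9/4,5/2,3]  gives 4199/2048
val_15 [BBBRRRRRBBRRBBR]  L=[0,1,2,65/32,131/64,1049/512,2099/1024]  R=[4199/2048,525/256,263/128,33/16,17/8,9/4,5/2,3]  gives 8397/4096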